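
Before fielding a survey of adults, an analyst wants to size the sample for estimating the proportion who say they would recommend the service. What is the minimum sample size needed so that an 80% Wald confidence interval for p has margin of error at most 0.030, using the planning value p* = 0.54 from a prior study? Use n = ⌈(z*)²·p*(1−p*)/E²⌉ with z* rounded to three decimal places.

z* = 1.282 at the 80% level.
p*(1−p*) = 0.2484.
Required n before rounding: 1.643524 × 0.2484 / 0.030² = 453.613.
Rounding up, n = 454.

n = 454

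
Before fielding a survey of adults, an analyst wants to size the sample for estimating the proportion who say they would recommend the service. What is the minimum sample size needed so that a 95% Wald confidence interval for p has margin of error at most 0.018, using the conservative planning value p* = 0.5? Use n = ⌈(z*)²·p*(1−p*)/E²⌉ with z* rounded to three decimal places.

n = 2965

z* = 1.960 at the 95% level.
p*(1−p*) = 0.2500.
(z*)²·p*(1−p*)/E² = 3.841600·0.2500/0.000324 = 2964.198.
Rounding up, n = 2965.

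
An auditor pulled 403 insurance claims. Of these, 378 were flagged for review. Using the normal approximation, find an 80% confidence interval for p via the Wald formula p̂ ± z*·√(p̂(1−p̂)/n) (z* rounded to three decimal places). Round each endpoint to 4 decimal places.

The sample proportion is 378/403 = 0.93797.
Standard error of p̂: √(0.058186/403) = √0.000144383 = 0.012016.
The 80% critical value is z* = 1.282.
Margin = 1.282·0.012016 = 0.01540.
So the interval runs from 0.9226 to 0.9534.

(0.9226, 0.9534)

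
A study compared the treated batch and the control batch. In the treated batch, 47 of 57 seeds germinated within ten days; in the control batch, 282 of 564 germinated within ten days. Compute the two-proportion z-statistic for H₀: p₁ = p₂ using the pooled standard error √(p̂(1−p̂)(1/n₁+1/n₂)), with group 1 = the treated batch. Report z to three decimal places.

z = 4.679

Sample proportions: p̂₁ = 47/57 = 0.82456 and p̂₂ = 282/564 = 0.50000.
Pooled p̂ = (47+282)/(57+564) = 329/621 = 0.52979.
SE = √[p̂(1−p̂)(1/n₁+1/n₂)] = √[0.52979·0.47021·(1/57+1/564)] ≈ 0.069369.
z = (p̂₁ − p̂₂)/SE = (0.82456 − 0.50000)/0.069369 = 0.32456/0.069369 = 4.679.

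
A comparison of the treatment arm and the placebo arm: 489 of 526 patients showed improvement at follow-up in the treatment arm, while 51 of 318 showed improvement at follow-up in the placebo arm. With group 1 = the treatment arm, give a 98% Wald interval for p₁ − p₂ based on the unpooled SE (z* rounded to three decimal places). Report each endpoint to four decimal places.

(0.7148, 0.8237)

p̂₁ = 0.92966, p̂₂ = 0.16038, so the observed difference is 0.76928.
SE = √(0.000124324 + 0.000423448) = √0.000547772 = 0.023405.
For 98% confidence, z* = 2.326. Margin of error = 0.05444.
So the interval runs from 0.7148 to 0.8237.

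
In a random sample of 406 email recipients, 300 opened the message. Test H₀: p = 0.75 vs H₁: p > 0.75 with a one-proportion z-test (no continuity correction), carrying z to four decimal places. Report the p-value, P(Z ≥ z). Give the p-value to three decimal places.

p̂ = 300/406 = 0.73892.
SE₀ = √(0.75·0.25/406) = 0.021490.
z = (p̂ − p₀)/SE = (300/406 − 0.75)/0.021490 ≈ -0.5158.
From the standard normal, P(Z ≥ z) = 0.697.

p-value = 0.697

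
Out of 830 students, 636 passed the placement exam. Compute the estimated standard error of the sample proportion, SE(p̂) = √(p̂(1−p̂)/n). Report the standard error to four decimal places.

SE = 0.0147

p̂ = 636/830 = 0.76627.
p̂(1−p̂) = 0.179100.
SE = √(0.179100/830) = √0.000215783 = 0.0147.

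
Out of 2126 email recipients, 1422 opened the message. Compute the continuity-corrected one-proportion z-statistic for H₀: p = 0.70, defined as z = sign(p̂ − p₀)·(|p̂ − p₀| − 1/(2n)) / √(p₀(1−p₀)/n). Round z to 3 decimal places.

The sample proportion is 1422/2126 = 0.66886. p̂ − p₀ = -0.031138.
1/(2n) = 0.000235.
Corrected numerator: |-0.031138| − 0.000235 = 0.030903.
SE₀ = √(0.70·0.30/2126) = 0.009939.
z = −0.030903/0.009939 = -3.109.

z = -3.109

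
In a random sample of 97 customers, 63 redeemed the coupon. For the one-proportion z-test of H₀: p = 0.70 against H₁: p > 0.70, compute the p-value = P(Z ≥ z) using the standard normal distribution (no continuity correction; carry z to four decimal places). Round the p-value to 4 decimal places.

p-value = 0.8612

p̂ = 63/97 = 0.64948.
Null standard error: √(0.70·0.30/97) = √0.002164948 = 0.046529.
Test statistic (full precision, shown to 4 dp): z = (63/97 − 0.70)/SE₀ ≈ -1.0857.
From the standard normal, P(Z ≥ z) = 0.8612.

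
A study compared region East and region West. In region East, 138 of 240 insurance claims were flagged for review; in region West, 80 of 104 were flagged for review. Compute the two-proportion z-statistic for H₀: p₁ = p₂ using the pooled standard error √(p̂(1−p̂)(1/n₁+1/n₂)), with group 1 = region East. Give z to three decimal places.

Sample proportions: p̂₁ = 138/240 = 0.57500 and p̂₂ = 80/104 = 0.76923.
Pooling: p̂ = 218/344 = 0.63372.
Pooled SE = √[0.2321187·0.01378205] ≈ 0.056560.
z = (p̂₁ − p̂₂)/SE = (0.57500 − 0.76923)/0.056560 = -0.19423/0.056560 = -3.434.

z = -3.434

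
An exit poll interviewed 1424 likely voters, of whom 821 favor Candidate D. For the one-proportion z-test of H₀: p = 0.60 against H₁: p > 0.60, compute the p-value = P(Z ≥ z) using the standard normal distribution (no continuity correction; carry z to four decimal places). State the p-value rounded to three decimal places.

With x = 821 successes in n = 1424, p̂ = 0.57654.
SE₀ = √(0.60·0.40/1424) = 0.012982.
z = (p̂ − p₀)/SE = (821/1424 − 0.60)/0.012982 ≈ -1.8067.
From the standard normal, P(Z ≥ z) = 0.965.

p-value = 0.965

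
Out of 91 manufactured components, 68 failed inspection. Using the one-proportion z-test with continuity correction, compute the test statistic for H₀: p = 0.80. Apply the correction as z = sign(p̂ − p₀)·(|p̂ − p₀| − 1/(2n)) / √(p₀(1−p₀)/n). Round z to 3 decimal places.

z = -1.127

Sample proportion p̂ = 68/91 = 0.74725. p̂ − p₀ = -0.052747.
1/(2n) = 0.005495.
Corrected numerator: |-0.052747| − 0.005495 = 0.047252.
Under H₀, SE = √(p₀(1−p₀)/n) = √(0.80·0.20/91) = √0.001758242 = 0.041931.
z = −0.047252/0.041931 = -1.127.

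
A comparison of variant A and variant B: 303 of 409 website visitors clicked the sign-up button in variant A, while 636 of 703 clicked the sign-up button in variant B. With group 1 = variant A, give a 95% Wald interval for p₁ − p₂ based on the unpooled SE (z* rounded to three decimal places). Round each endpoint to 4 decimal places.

(-0.2116, -0.1162)

p̂₁ = 0.74083, p̂₂ = 0.90469, so the observed difference is -0.16386.
SE = √(0.000469438 + 0.000122650) = √0.000592088 = 0.024333.
The 95% critical value is z* = 1.960. Margin = 1.960·0.024333 = 0.04769.
So the interval runs from -0.2116 to -0.1162.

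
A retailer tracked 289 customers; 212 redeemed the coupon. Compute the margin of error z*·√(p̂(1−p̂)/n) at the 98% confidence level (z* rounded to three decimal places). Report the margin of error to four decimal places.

ME = 0.0605

p̂ = 212/289 = 0.73356.
Standard error of p̂: √(0.195448/289) = √0.000676290 = 0.026006.
The 98% critical value is z* = 2.326.
So ME = 0.0605.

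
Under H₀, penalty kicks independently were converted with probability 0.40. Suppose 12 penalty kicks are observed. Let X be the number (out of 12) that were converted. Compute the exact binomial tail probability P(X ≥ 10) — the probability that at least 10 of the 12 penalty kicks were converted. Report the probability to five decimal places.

X ~ Binomial(n=12, p=0.40).
P(X ≥ 10) = C(12,10)·0.40^10·0.60^2 + C(12,11)·0.40^11·0.60^1 + C(12,12)·0.40^12·0.60^0.
= 0.002491 + 0.000302 + 0.000017 = 0.00281.

P = 0.00281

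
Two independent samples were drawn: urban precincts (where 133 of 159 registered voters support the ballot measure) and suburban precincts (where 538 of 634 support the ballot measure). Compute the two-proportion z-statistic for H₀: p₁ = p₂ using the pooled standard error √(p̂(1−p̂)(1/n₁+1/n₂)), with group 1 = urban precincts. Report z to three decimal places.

z = -0.378

Sample proportions: p̂₁ = 133/159 = 0.83648 and p̂₂ = 538/634 = 0.84858.
Pooling: p̂ = 671/793 = 0.84615.
SE = √[p̂(1−p̂)(1/n₁+1/n₂)] = √[0.84615·0.15385·(1/159+1/634)] ≈ 0.032001.
z = -0.01210/0.032001 = -0.378.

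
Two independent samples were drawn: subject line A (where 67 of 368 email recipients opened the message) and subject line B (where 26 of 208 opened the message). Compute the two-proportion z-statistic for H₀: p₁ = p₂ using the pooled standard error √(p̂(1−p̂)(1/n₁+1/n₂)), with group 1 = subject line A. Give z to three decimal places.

Sample proportions: p̂₁ = 67/368 = 0.18207 and p̂₂ = 26/208 = 0.12500.
Pooled p̂ = (67+26)/(368+208) = 93/576 = 0.16146.
Pooled SE = √[0.1353895·0.00752508] ≈ 0.031919.
z = 0.05707/0.031919 = 1.788.

z = 1.788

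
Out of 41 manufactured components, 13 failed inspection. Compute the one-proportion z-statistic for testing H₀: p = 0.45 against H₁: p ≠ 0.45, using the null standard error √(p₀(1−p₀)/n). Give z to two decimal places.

p̂ = 13/41 = 0.31707.
SE₀ = √(0.45·0.55/41) = 0.077695.
Test statistic: z = -0.13293/0.077695 = -1.71.

z = -1.71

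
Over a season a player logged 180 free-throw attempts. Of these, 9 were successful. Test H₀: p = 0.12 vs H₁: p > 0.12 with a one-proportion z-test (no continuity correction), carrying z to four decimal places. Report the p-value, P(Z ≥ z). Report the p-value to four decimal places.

p-value = 0.9981

Sample proportion p̂ = 9/180 = 0.05000.
Under H₀, SE = √(p₀(1−p₀)/n) = √(0.12·0.88/180) = √0.000586667 = 0.024221.
Test statistic (full precision, shown to 4 dp): z = (9/180 − 0.12)/SE₀ ≈ -2.8900.
From the standard normal, P(Z ≥ z) = 0.9981.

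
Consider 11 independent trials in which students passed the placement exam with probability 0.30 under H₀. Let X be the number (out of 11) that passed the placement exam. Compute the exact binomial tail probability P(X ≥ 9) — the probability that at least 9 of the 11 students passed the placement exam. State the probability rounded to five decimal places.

P = 0.00058

X ~ Binomial(n=11, p=0.30).
P(X ≥ 9) = C(11,9)·0.30^9·0.70^2 + C(11,10)·0.30^10·0.70^1 + C(11,11)·0.30^11·0.70^0.
= 0.000530 + 0.000045 + 0.000002 = 0.00058.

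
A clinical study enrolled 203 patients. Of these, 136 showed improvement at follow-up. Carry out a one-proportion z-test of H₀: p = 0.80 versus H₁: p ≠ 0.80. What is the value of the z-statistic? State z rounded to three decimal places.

p̂ = 136/203 = 0.66995.
Under H₀, SE = √(p₀(1−p₀)/n) = √(0.80·0.20/203) = √0.000788177 = 0.028074.
z = (0.66995 − 0.80)/0.028074 = -0.13005/0.028074 = -4.632.

z = -4.632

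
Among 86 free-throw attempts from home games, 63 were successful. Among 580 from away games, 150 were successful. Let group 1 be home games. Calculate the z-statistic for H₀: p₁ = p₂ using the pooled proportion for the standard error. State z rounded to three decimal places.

p̂₁ = 63/86 = 0.73256, p̂₂ = 150/580 = 0.25862.
Pooling: p̂ = 213/666 = 0.31982.
SE = √[p̂(1−p̂)(1/n₁+1/n₂)] = √[0.31982·0.68018·(1/86+1/580)] ≈ 0.053894.
z = (p̂₁ − p̂₂)/SE = (0.73256 − 0.25862)/0.053894 = 0.47394/0.053894 = 8.794.

z = 8.794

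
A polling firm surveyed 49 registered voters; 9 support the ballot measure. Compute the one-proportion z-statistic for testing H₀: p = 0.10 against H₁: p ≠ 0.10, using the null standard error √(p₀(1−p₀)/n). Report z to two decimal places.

Sample proportion p̂ = 9/49 = 0.18367.
SE₀ = √(0.10·0.90/49) = 0.042857.
z = (p̂ − p₀)/SE = (0.18367 − 0.10)/0.042857 = 1.95.

z = 1.95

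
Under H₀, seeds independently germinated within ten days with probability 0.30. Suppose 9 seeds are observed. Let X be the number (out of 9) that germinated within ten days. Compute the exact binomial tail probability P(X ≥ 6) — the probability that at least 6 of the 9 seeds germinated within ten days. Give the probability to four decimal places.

P = 0.0253

X ~ Binomial(n=9, p=0.30).
P(X ≥ 6) = C(9,6)·0.30^6·0.70^3 + C(9,7)·0.30^7·0.70^2 + C(9,8)·0.30^8·0.70^1 + C(9,9)·0.30^9·0.70^0.
= 0.021004 + 0.003858 + 0.000413 + 0.000020 = 0.0253.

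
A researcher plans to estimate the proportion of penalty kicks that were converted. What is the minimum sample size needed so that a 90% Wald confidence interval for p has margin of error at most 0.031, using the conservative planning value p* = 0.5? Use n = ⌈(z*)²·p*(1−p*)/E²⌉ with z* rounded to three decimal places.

n = 704

z* = 1.645 at the 90% level.
p*(1−p*) = 0.50·0.50 = 0.2500.
Required n before rounding: 2.706025 × 0.2500 / 0.031² = 703.961.
⌈703.961⌉ = 704.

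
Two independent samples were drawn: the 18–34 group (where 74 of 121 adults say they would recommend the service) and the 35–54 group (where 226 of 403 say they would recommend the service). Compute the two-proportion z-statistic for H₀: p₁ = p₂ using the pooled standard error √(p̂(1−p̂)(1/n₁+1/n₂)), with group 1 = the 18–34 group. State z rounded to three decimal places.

z = 0.990

Sample proportions: p̂₁ = 74/121 = 0.61157 and p̂₂ = 226/403 = 0.56079.
Pooling: p̂ = 300/524 = 0.57252.
Pooled SE = √[0.2447410·0.01074585] ≈ 0.051283.
z = (p̂₁ − p̂₂)/SE = (0.61157 − 0.56079)/0.051283 = 0.05078/0.051283 = 0.990.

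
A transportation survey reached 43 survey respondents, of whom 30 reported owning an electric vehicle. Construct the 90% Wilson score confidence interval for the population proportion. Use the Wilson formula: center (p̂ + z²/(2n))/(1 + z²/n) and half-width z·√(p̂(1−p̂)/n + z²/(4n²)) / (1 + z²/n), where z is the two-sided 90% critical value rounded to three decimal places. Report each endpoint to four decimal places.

Here p̂ = 30/43 = 0.69767 and z = 1.645 (z² = 2.706025).
Denominator 1 + z²/n = 1 + 2.706025/43 = 1.062931.
Center = (0.69767 + 0.031465)/1.062931 = 0.68597.
Radicand: p̂(1−p̂)/n + z²/(4n²) = 0.004905228 + 0.000365877 = 0.005271105.
Half-width = 1.645·√0.005271105/1.062931 = 0.11236.
CI: 0.68597 ± 0.11236 = (0.5736, 0.7983).

(0.5736, 0.7983)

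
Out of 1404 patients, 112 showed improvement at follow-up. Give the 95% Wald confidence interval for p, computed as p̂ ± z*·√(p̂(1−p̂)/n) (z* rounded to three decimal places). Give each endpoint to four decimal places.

The sample proportion is 112/1404 = 0.07977.
SE = √(p̂(1−p̂)/n) = √(0.073408/1404) = 0.007231.
z* = 1.960 at the 95% level.
Margin = 1.960·0.007231 = 0.01417.
Interval: 0.07977 ± 0.01417 → (0.0656, 0.0939).

(0.0656, 0.0939)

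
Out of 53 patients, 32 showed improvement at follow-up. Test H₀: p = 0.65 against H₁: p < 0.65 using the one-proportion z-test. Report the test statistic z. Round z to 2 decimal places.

Sample proportion p̂ = 32/53 = 0.60377.
Null standard error: √(0.65·0.35/53) = √0.004292453 = 0.065517.
Test statistic: z = -0.04623/0.065517 = -0.71.

z = -0.71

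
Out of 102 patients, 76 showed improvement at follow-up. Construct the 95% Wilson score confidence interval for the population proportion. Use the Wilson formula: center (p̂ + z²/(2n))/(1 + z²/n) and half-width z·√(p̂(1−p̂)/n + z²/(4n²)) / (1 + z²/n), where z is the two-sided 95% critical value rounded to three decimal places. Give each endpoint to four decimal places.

Here p̂ = 76/102 = 0.74510 and z = 1.960 (z² = 3.841600).
1 + z²/n = 1.037663.
Adjusted center: (0.74510 + z²/(2n))/1.037663 = 0.73620.
Radicand: p̂(1−p̂)/n + z²/(4n²) = 0.001862029 + 0.000092311 = 0.001954340.
Half-width = 1.960·√0.001954340/1.037663 = 0.08350.
CI: 0.73620 ± 0.08350 = (0.6527, 0.8197).

(0.6527, 0.8197)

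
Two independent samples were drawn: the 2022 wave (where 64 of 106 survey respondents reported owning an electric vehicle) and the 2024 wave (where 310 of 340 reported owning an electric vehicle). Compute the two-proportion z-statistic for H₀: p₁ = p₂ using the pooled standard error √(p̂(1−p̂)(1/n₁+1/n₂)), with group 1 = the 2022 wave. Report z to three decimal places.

z = -7.525

p̂₁ = 64/106 = 0.60377, p̂₂ = 310/340 = 0.91176.
Pooling: p̂ = 374/446 = 0.83857.
SE = √[p̂(1−p̂)(1/n₁+1/n₂)] = √[0.83857·0.16143·(1/106+1/340)] ≈ 0.040930.
z = (p̂₁ − p̂₂)/SE = (0.60377 − 0.91176)/0.040930 = -0.30799/0.040930 = -7.525.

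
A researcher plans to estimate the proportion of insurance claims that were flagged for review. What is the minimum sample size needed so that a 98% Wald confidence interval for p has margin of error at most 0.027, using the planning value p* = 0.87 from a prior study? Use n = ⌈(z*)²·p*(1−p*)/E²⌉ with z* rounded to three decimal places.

The 98% critical value is z* = 2.326.
p*(1−p*) = 0.87·0.13 = 0.1131.
(z*)²·p*(1−p*)/E² = 5.410276·0.1131/0.000729 = 839.372.
Rounding up, n = 840.

n = 840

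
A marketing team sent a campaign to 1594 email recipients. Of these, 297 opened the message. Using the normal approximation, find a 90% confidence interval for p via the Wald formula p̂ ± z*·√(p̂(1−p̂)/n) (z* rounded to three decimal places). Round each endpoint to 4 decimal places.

p̂ = 297/1594 = 0.18632.
Standard error of p̂: √(0.151607/1594) = √0.000095111 = 0.009752.
The 90% critical value is z* = 1.645.
Margin = 1.645·0.009752 = 0.01604.
So the interval runs from 0.1703 to 0.2024.

(0.1703, 0.2024)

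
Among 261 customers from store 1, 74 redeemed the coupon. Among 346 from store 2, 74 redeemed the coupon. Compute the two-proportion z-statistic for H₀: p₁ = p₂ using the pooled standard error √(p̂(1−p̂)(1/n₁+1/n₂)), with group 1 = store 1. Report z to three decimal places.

z = 1.979

Sample proportions: p̂₁ = 74/261 = 0.28352 and p̂₂ = 74/346 = 0.21387.
Pooling: p̂ = 148/607 = 0.24382.
SE = √[p̂(1−p̂)(1/n₁+1/n₂)] = √[0.24382·0.75618·(1/261+1/346)] ≈ 0.035203.
z = (p̂₁ − p̂₂)/SE = (0.28352 − 0.21387)/0.035203 = 0.06965/0.035203 = 1.979.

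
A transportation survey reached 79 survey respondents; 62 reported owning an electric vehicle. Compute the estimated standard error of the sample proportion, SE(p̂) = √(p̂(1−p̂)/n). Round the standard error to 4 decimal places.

p̂ = 62/79 = 0.78481.
p̂(1−p̂) = 0.78481·0.21519 = 0.168883.
SE = √(0.168883/79) = √0.002137759 = 0.0462.

SE = 0.0462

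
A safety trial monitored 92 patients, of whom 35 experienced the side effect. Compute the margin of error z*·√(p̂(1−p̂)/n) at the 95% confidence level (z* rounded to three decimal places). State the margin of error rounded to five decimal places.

With x = 35 successes in n = 92, p̂ = 0.38043.
SE = √(p̂(1−p̂)/n) = √(0.235704/92) = 0.050616.
z* = 1.960 at the 95% level.
ME = 1.960·0.050616 = 0.09921.

ME = 0.09921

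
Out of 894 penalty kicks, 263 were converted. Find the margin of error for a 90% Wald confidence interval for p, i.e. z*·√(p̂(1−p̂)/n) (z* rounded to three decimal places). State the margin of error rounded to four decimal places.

ME = 0.0251

Sample proportion p̂ = 263/894 = 0.29418.
Standard error of p̂: √(0.207640/894) = √0.000232259 = 0.015240.
z* = 1.645 at the 90% level.
So ME = 0.0251.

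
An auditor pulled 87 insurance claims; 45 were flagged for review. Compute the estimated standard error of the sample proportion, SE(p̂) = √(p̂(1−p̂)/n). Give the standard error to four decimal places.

p̂ = 45/87 = 0.51724.
p̂(1−p̂) = 0.51724·0.48276 = 0.249703.
SE = √(0.249703/87) = √0.002870149 = 0.0536.

SE = 0.0536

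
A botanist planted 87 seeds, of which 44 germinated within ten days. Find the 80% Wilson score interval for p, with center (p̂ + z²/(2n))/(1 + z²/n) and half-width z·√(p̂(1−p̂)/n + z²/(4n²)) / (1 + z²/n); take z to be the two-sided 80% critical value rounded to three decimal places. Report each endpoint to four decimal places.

(0.4376, 0.5737)

Here p̂ = 44/87 = 0.50575 and z = 1.282 (z² = 1.643524).
1 + z²/n = 1.018891.
Center = (0.50575 + 0.009446)/1.018891 = 0.50564.
Radicand: p̂(1−p̂)/n + z²/(4n²) = 0.002873184 + 0.000054285 = 0.002927469.
Half-width = z·√(radicand)/denom = 1.282·0.054106/1.018891 = 0.06808.
So the interval runs from 0.4376 to 0.5737.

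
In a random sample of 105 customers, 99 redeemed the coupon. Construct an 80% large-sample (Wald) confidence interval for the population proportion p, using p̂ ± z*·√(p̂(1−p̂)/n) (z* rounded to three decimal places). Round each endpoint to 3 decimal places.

(0.914, 0.972)

With x = 99 successes in n = 105, p̂ = 0.94286.
Standard error of p̂: √(0.053878/105) = √0.000513120 = 0.022652.
z* = 1.282 at the 80% level.
Margin of error: 1.282 × 0.022652 = 0.02904.
CI: 0.94286 ± 0.02904 = (0.914, 0.972).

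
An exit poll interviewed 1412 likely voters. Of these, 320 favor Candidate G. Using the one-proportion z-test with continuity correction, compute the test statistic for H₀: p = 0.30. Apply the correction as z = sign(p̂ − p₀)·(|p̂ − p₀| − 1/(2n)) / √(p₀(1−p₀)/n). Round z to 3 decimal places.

z = -5.987

With x = 320 successes in n = 1412, p̂ = 0.22663. p̂ − p₀ = -0.073371.
1/(2n) = 0.000354.
Corrected numerator: |-0.073371| − 0.000354 = 0.073017.
Null standard error: √(0.30·0.70/1412) = √0.000148725 = 0.012195.
z = −0.073017/0.012195 = -5.987.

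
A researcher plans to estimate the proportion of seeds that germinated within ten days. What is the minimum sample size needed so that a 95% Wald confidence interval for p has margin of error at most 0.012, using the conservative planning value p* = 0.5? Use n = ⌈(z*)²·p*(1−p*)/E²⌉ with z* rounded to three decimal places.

n = 6670

For 95% confidence, z* = 1.960.
p*(1−p*) = 0.2500.
(z*)²·p*(1−p*)/E² = 3.841600·0.2500/0.000144 = 6669.444.
⌈6669.444⌉ = 6670.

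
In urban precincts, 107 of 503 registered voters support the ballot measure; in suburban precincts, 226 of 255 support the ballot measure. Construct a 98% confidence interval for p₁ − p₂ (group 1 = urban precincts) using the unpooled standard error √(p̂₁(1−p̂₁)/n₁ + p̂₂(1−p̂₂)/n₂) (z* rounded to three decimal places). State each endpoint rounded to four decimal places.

(-0.7363, -0.6108)

p̂₁ = 107/503 = 0.21272, p̂₂ = 226/255 = 0.88627; p̂₁ − p̂₂ = -0.67355.
SE = √(0.000332947 + 0.000395263) = √0.000728210 = 0.026985.
For 98% confidence, z* = 2.326. Margin of error = 0.06277.
CI: -0.67355 ± 0.06277 = (-0.7363, -0.6108).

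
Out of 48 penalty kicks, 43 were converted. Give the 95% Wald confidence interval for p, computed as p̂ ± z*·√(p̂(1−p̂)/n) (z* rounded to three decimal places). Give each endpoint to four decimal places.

(0.8094, 0.9823)

The sample proportion is 43/48 = 0.89583.
SE(p̂) = √(0.89583·0.10417/48) = 0.044092.
For 95% confidence, z* = 1.960.
Margin of error: 1.960 × 0.044092 = 0.08642.
CI: 0.89583 ± 0.08642 = (0.8094, 0.9823).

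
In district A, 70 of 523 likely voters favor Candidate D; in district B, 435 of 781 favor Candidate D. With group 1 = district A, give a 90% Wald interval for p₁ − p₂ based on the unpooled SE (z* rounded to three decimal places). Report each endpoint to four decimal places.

p̂₁ = 0.13384, p̂₂ = 0.55698, so the observed difference is -0.42314.
SE = √(0.000221662 + 0.000315946) = √0.000537608 = 0.023186.
For 90% confidence, z* = 1.645. Margin = 1.645·0.023186 = 0.03814.
CI: -0.42314 ± 0.03814 = (-0.4613, -0.3850).

(-0.4613, -0.3850)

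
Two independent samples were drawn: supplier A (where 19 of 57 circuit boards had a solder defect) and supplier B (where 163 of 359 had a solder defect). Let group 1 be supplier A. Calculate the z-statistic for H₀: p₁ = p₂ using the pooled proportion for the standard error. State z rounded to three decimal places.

p̂₁ = 19/57 = 0.33333, p̂₂ = 163/359 = 0.45404.
Pooled p̂ = (19+163)/(57+359) = 182/416 = 0.43750.
SE = √[p̂(1−p̂)(1/n₁+1/n₂)] = √[0.43750·0.56250·(1/57+1/359)] ≈ 0.070731.
z = -0.12071/0.070731 = -1.707.

z = -1.707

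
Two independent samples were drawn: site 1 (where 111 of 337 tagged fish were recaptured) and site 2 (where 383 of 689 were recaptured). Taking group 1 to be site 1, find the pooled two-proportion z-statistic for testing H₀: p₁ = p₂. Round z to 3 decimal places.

z = -6.819

p̂₁ = 111/337 = 0.32938, p̂₂ = 383/689 = 0.55588.
Pooling: p̂ = 494/1026 = 0.48148.
SE = √[p̂(1−p̂)(1/n₁+1/n₂)] = √[0.48148·0.51852·(1/337+1/689)] ≈ 0.033214.
z = -0.22650/0.033214 = -6.819.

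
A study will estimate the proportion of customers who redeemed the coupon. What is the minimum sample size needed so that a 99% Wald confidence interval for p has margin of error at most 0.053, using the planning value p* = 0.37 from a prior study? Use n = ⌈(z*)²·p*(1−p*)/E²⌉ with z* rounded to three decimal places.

For 99% confidence, z* = 2.576.
p*(1−p*) = 0.2331.
(z*)²·p*(1−p*)/E² = 6.635776·0.2331/0.002809 = 550.658.
⌈550.658⌉ = 551.

n = 551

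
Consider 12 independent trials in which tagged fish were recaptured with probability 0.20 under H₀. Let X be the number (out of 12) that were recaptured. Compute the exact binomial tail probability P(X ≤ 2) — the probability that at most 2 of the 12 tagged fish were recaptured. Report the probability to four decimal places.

P = 0.5583

X is binomial with n = 12 and p = 0.20.
P(X ≤ 2) = C(12,0)·0.20^0·0.80^12 + C(12,1)·0.20^1·0.80^11 + C(12,2)·0.20^2·0.80^10.
= 0.068719 + 0.206158 + 0.283468 = 0.5583.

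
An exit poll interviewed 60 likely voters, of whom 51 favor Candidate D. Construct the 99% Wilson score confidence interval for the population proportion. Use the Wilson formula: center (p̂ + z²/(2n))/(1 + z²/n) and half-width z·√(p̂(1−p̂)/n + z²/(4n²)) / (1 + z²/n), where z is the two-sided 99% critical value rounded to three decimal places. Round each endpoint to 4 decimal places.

(0.6972, 0.9331)

p̂ = 51/60 = 0.85000; z = 2.576, so z² = 6.635776.
Denominator 1 + z²/n = 1 + 6.635776/60 = 1.110596.
Center = (0.85000 + 0.055298)/1.110596 = 0.81515.
Radicand: p̂(1−p̂)/n + z²/(4n²) = 0.002125000 + 0.000460818 = 0.002585818.
Half-width = z·√(radicand)/denom = 2.576·0.050851/1.110596 = 0.11795.
So the interval runs from 0.6972 to 0.9331.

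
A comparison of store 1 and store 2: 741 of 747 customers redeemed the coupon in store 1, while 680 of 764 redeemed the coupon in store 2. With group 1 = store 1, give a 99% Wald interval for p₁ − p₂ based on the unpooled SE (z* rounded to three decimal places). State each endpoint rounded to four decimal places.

(0.0716, 0.1323)

p̂₁ = 0.99197, p̂₂ = 0.89005, so the observed difference is 0.10192.
SE = √(0.000010666 + 0.000128088) = √0.000138754 = 0.011779.
z* = 2.576 at the 99% level. Margin = 2.576·0.011779 = 0.03034.
Interval: 0.10192 ± 0.03034 → (0.0716, 0.1323).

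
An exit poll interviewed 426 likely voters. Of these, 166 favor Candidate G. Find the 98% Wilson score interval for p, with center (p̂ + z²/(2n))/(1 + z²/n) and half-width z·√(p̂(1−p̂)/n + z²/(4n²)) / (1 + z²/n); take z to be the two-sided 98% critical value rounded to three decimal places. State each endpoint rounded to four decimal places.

p̂ = 166/426 = 0.38967; z = 2.326, so z² = 5.410276.
1 + z²/n = 1.012700.
Adjusted center: (0.38967 + z²/(2n))/1.012700 = 0.39105.
Radicand: p̂(1−p̂)/n + z²/(4n²) = 0.000558281 + 0.000007453 = 0.000565734.
Half-width = 2.326·√0.000565734/1.012700 = 0.05463.
Interval: 0.39105 ± 0.05463 → (0.3364, 0.4457).

(0.3364, 0.4457)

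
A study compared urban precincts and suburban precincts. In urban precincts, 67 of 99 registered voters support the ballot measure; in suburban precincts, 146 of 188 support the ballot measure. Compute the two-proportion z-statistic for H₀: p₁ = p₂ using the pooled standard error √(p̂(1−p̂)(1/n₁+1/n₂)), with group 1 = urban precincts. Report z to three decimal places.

z = -1.838

p̂₁ = 67/99 = 0.67677, p̂₂ = 146/188 = 0.77660.
Pooling: p̂ = 213/287 = 0.74216.
SE = √[p̂(1−p̂)(1/n₁+1/n₂)] = √[0.74216·0.25784·(1/99+1/188)] ≈ 0.054321.
z = (p̂₁ − p̂₂)/SE = (0.67677 − 0.77660)/0.054321 = -0.09983/0.054321 = -1.838.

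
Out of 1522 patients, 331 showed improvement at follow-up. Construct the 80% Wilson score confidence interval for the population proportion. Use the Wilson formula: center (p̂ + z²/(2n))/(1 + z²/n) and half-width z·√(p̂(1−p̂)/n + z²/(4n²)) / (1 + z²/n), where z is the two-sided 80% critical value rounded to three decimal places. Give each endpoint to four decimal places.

(0.2042, 0.2313)

Here p̂ = 331/1522 = 0.21748 and z = 1.282 (z² = 1.643524).
1 + z²/n = 1.001080.
Adjusted center: (0.21748 + z²/(2n))/1.001080 = 0.21778.
Radicand: p̂(1−p̂)/n + z²/(4n²) = 0.000111814 + 0.000000177 = 0.000111991.
Half-width = z·√(radicand)/denom = 1.282·0.010583/1.001080 = 0.01355.
CI: 0.21778 ± 0.01355 = (0.2042, 0.2313).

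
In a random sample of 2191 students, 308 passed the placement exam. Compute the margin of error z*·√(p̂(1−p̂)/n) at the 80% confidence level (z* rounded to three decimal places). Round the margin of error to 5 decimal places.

ME = 0.00952

With x = 308 successes in n = 2191, p̂ = 0.14058.
SE = √(p̂(1−p̂)/n) = √(0.120814/2191) = 0.007426.
The 80% critical value is z* = 1.282.
ME = 1.282·0.007426 = 0.00952.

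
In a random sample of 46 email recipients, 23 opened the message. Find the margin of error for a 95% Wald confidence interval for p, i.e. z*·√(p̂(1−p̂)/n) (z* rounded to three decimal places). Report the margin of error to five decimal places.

ME = 0.14449

With x = 23 successes in n = 46, p̂ = 0.50000.
Standard error of p̂: √(0.250000/46) = √0.005434783 = 0.073721.
For 95% confidence, z* = 1.960.
ME = 1.960·0.073721 = 0.14449.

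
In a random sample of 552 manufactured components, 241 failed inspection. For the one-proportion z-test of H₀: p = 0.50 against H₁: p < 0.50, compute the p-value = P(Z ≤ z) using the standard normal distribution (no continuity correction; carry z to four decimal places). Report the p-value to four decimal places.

p̂ = 241/552 = 0.43659.
Null standard error: √(0.50·0.50/552) = √0.000452899 = 0.021281.
z = (p̂ − p₀)/SE = (241/552 − 0.50)/0.021281 ≈ -2.9794.
p-value = P(Z ≤ z) with z = -2.9794 → 0.0014.

p-value = 0.0014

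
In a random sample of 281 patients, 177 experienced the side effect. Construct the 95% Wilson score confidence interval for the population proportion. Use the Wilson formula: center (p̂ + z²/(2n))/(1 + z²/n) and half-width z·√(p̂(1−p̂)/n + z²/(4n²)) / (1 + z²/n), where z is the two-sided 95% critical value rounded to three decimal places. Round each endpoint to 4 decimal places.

Here p̂ = 177/281 = 0.62989 and z = 1.960 (z² = 3.841600).
Denominator 1 + z²/n = 1 + 3.841600/281 = 1.013671.
Adjusted center: (0.62989 + z²/(2n))/1.013671 = 0.62814.
Radicand: p̂(1−p̂)/n + z²/(4n²) = 0.000829636 + 0.000012163 = 0.000841799.
Half-width = 1.960·√0.000841799/1.013671 = 0.05610.
CI: 0.62814 ± 0.05610 = (0.5720, 0.6842).

(0.5720, 0.6842)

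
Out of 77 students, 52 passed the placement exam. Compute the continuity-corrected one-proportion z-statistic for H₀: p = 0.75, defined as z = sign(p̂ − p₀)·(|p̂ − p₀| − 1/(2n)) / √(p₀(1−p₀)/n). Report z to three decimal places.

Sample proportion p̂ = 52/77 = 0.67532. p̂ − p₀ = -0.074675.
1/(2n) = 0.006494.
Corrected numerator: |-0.074675| − 0.006494 = 0.068181.
Under H₀, SE = √(p₀(1−p₀)/n) = √(0.75·0.25/77) = √0.002435065 = 0.049346.
z = −0.068181/0.049346 = -1.382.

z = -1.382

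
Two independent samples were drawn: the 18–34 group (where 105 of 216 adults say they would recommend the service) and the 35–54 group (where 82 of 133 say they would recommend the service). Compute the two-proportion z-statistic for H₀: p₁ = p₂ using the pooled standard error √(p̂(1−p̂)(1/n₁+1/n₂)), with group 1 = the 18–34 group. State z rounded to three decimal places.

z = -2.373

p̂₁ = 105/216 = 0.48611, p̂₂ = 82/133 = 0.61654.
Pooling: p̂ = 187/349 = 0.53582.
Pooled SE = √[0.2487172·0.01214843] ≈ 0.054968.
z = (p̂₁ − p̂₂)/SE = (0.48611 − 0.61654)/0.054968 = -0.13043/0.054968 = -2.373.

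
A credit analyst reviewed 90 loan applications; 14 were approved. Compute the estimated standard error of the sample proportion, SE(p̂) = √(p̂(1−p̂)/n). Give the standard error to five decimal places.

Sample proportion p̂ = 14/90 = 0.15556.
p̂(1−p̂) = 0.15556·0.84444 = 0.131361.
Dividing by n and taking the root: √0.001459567 = 0.03820.

SE = 0.03820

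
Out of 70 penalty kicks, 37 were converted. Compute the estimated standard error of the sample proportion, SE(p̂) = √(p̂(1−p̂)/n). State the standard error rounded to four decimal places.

SE = 0.0597

p̂ = 37/70 = 0.52857.
p̂(1−p̂) = 0.52857·0.47143 = 0.249184.
SE = √(0.249184/70) = 0.0597.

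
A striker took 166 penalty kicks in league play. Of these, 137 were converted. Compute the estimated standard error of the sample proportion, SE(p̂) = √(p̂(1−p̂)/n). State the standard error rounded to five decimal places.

Sample proportion p̂ = 137/166 = 0.82530.
p̂(1−p̂) = 0.82530·0.17470 = 0.144180.
Dividing by n and taking the root: √0.000868554 = 0.02947.

SE = 0.02947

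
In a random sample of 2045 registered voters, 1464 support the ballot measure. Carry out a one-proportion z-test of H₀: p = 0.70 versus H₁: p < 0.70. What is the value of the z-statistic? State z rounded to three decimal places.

z = 1.568

p̂ = 1464/2045 = 0.71589.
Null standard error: √(0.70·0.30/2045) = √0.000102689 = 0.010134.
z = (0.71589 − 0.70)/0.010134 = 0.01589/0.010134 = 1.568.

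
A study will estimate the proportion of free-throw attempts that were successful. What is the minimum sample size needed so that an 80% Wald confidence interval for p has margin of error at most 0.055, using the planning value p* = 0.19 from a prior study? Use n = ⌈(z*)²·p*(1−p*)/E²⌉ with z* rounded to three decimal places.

The 80% critical value is z* = 1.282.
p*(1−p*) = 0.19·0.81 = 0.1539.
(z*)²·p*(1−p*)/E² = 1.643524·0.1539/0.003025 = 83.616.
Rounding up, n = 84.

n = 84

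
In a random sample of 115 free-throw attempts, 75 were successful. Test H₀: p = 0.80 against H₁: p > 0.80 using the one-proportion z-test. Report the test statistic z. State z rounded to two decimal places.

z = -3.96

The sample proportion is 75/115 = 0.65217.
Null standard error: √(0.80·0.20/115) = √0.001391304 = 0.037300.
Test statistic: z = -0.14783/0.037300 = -3.96.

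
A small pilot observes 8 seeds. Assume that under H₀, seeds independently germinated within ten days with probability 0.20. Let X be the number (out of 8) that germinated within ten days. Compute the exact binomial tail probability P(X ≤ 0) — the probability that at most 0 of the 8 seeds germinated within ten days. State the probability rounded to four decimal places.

P = 0.1678

X ~ Binomial(n=8, p=0.20).
P(X ≤ 0) = C(8,0)·0.20^0·0.80^8.
= 0.167772 = 0.1678.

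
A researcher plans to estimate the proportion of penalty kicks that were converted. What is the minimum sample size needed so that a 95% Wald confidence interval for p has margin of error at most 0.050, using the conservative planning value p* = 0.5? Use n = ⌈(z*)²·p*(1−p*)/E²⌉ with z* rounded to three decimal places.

The 95% critical value is z* = 1.960.
p*(1−p*) = 0.50·0.50 = 0.2500.
(z*)²·p*(1−p*)/E² = 3.841600·0.2500/0.002500 = 384.160.
⌈384.160⌉ = 385.

n = 385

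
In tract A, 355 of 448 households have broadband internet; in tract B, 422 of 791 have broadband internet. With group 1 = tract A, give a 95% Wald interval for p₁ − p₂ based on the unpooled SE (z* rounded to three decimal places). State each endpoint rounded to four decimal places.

(0.2077, 0.3101)

p̂₁ = 355/448 = 0.79241, p̂₂ = 422/791 = 0.53350; p̂₁ − p̂₂ = 0.25891.
Unpooled SE = √(p̂₁(1−p̂₁)/n₁ + p̂₂(1−p̂₂)/n₂) = √(0.000367179 + 0.000314637) = 0.026112.
For 95% confidence, z* = 1.960. Margin of error = 0.05118.
Interval: 0.25891 ± 0.05118 → (0.2077, 0.3101).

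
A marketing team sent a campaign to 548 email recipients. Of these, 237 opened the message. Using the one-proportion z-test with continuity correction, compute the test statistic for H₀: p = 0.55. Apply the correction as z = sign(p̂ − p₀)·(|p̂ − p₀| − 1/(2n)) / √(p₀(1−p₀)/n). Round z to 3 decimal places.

z = -5.487

p̂ = 237/548 = 0.43248. p̂ − p₀ = -0.117518.
1/(2n) = 0.000912.
Corrected numerator: |-0.117518| − 0.000912 = 0.116606.
Null standard error: √(0.55·0.45/548) = √0.000451642 = 0.021252.
z = −0.116606/0.021252 = -5.487.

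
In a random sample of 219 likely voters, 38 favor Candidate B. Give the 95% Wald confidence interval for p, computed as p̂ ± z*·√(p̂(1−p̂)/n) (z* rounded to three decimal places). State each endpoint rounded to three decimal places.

(0.123, 0.224)

With x = 38 successes in n = 219, p̂ = 0.17352.
SE(p̂) = √(0.17352·0.82648/219) = 0.025590.
z* = 1.960 at the 95% level.
Margin of error: 1.960 × 0.025590 = 0.05016.
Interval: 0.17352 ± 0.05016 → (0.123, 0.224).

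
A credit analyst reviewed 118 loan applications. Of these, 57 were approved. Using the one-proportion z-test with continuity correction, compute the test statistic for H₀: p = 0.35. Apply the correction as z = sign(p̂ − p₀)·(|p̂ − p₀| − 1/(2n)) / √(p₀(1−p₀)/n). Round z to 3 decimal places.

z = 2.934

The sample proportion is 57/118 = 0.48305. p̂ − p₀ = 0.133051.
Continuity correction 1/(2n) = 1/236 = 0.004237.
Corrected numerator: |0.133051| − 0.004237 = 0.128814.
Null standard error: √(0.35·0.65/118) = √0.001927966 = 0.043909.
z = (+)0.128814/0.043909 = 2.934.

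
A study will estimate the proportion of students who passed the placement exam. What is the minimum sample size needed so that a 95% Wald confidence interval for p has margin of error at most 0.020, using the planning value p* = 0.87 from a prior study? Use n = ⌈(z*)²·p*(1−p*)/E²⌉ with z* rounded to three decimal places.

For 95% confidence, z* = 1.960.
p*(1−p*) = 0.87·0.13 = 0.1131.
Required n before rounding: 3.841600 × 0.1131 / 0.020² = 1086.212.
⌈1086.212⌉ = 1087.

n = 1087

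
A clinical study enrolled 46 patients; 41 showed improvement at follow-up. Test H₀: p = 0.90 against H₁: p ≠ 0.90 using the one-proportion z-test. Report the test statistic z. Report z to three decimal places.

Sample proportion p̂ = 41/46 = 0.89130.
SE₀ = √(0.90·0.10/46) = 0.044233.
z = (p̂ − p₀)/SE = (0.89130 − 0.90)/0.044233 = -0.197.

z = -0.197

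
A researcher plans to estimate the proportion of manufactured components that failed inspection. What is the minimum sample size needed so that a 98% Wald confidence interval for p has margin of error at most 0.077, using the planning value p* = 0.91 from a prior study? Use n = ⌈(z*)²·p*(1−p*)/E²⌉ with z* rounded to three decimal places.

z* = 2.326 at the 98% level.
p*(1−p*) = 0.91·0.09 = 0.0819.
Required n before rounding: 5.410276 × 0.0819 / 0.077² = 74.735.
Rounding up, n = 75.

n = 75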